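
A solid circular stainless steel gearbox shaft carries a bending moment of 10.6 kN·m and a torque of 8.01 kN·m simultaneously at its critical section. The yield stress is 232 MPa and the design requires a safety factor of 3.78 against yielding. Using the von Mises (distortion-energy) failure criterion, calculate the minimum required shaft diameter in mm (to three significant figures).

d = 128 mm

σ_allow = σ_y/n = 232/3.78 = 61.38 MPa.
For a solid shaft σ_b = 32M/(πd³) and τ = 16T/(πd³), so the von Mises stress is σ' = (16/πd³)·√(4M²+3T²).
√(4M²+3T²) = √(4×(1.060×10^7)² + 3×(8.010×10^6)²) = 2.534×10^7 N·mm.
d³ = 16×2.534×10^7/(π×61.38) = 2.102×10^6 mm³.
d = 128.1 mm.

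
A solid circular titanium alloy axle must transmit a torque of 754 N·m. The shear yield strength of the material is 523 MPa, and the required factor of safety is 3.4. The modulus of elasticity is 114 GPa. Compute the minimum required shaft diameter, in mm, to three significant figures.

Allowable shear stress τ_allow = 523/3.4 = 153.8 MPa.
For a solid shaft τ = 16T/(πd³), so d³ = 16T/(π τ_allow) = 16×754000/(π×153.8) = 24960 mm³.
d = (24960)^(1/3) = 29.23 mm.

d = 29.2 mm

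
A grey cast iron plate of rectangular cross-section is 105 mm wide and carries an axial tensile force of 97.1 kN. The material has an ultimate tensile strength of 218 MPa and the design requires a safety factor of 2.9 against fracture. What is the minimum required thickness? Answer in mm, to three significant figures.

σ_allow = 218/2.9 = 75.17 MPa.
Required area A = F/σ_allow = 97100/75.17 = 1292 mm².
t = A/w = 1292/105 = 12.30 mm.

t = 12.3 mm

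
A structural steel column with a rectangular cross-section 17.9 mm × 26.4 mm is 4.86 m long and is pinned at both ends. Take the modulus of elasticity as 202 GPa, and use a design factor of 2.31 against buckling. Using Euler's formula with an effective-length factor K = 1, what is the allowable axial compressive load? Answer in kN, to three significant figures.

Buckling occurs about the weak axis: I_min = h·b³/12 = 26.4×17.9³/12 = 12620 mm⁴ (b = 17.9 mm is the smaller dimension).
Effective length L_e = KL = 1×4.86 m = 4860 mm.
Euler critical load P_cr = π²EI/L_e² = π²×202000×12620/4860² = 1065 N.
P_allow = P_cr/n = 1065/2.31 = 461.1 N.

P_allow = 0.461 kN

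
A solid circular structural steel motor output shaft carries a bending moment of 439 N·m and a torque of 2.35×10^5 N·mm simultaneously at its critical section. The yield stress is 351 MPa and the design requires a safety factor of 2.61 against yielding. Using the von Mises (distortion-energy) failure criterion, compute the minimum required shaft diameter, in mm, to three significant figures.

d = 33.2 mm

σ_allow = σ_y/n = 351/2.61 = 134.5 MPa.
For a solid shaft σ_b = 32M/(πd³) and τ = 16T/(πd³), so the von Mises stress is σ' = (16/πd³)·√(4M²+3T²).
√(4M²+3T²) = √(4×(439000)² + 3×(235000)²) = 967800 N·mm.
d³ = 16×967800/(π×134.5) = 36650 mm³.
d = 33.22 mm.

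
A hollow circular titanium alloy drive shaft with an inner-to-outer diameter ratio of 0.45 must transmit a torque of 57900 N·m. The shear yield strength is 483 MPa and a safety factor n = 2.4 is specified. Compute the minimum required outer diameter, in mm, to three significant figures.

d_o = 115 mm

τ_allow = 483/2.4 = 201.2 MPa.
For a hollow shaft τ = 16T/[πd_o³(1−k⁴)] with k = 0.45, so 1−k⁴ = 0.9590.
d_o³ = 16T/[π τ_allow (1−k⁴)] = 16×5.7900×10^7/(π×201.2×0.9590) = 1.528×10^6 mm³.
d_o = 115.2 mm.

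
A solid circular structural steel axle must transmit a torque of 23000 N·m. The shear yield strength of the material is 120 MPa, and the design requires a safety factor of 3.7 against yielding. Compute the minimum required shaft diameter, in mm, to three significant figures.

Allowable shear stress τ_allow = 120/3.7 = 32.43 MPa.
For a solid shaft τ = 16T/(πd³), so d³ = 16T/(π τ_allow) = 16×2.3000×10^7/(π×32.43) = 3.612×10^6 mm³.
d = (3.612×10^6)^(1/3) = 153.4 mm.

d = 153 mm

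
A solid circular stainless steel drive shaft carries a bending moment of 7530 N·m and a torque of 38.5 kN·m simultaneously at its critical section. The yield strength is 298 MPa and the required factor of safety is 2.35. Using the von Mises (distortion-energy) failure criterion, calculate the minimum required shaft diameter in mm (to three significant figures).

σ_allow = σ_y/n = 298/2.35 = 126.8 MPa.
For a solid shaft σ_b = 32M/(πd³) and τ = 16T/(πd³), so the von Mises stress is σ' = (16/πd³)·√(4M²+3T²).
√(4M²+3T²) = √(4×(7.530×10^6)² + 3×(3.850×10^7)²) = 6.836×10^7 N·mm.
d³ = 16×6.836×10^7/(π×126.8) = 2.746×10^6 mm³.
d = 140.0 mm.

d = 140 mm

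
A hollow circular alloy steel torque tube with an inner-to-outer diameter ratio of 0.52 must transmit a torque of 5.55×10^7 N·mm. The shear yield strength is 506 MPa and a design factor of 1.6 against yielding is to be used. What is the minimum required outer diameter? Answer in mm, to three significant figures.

τ_allow = 506/1.6 = 316.2 MPa.
For a hollow shaft τ = 16T/[πd_o³(1−k⁴)] with k = 0.52, so 1−k⁴ = 0.9269.
d_o³ = 16T/[π τ_allow (1−k⁴)] = 16×5.5500×10^7/(π×316.2×0.9269) = 964300 mm³.
d_o = 98.80 mm.

d_o = 98.8 mm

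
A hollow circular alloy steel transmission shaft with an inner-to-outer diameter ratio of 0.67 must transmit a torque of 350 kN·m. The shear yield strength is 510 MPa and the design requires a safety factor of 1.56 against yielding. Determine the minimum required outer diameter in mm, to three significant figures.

τ_allow = 510/1.56 = 326.9 MPa.
For a hollow shaft τ = 16T/[πd_o³(1−k⁴)] with k = 0.67, so 1−k⁴ = 0.7985.
d_o³ = 16T/[π τ_allow (1−k⁴)] = 16×3.5000×10^8/(π×326.9×0.7985) = 6.828×10^6 mm³.
d_o = 189.7 mm.

d_o = 190 mm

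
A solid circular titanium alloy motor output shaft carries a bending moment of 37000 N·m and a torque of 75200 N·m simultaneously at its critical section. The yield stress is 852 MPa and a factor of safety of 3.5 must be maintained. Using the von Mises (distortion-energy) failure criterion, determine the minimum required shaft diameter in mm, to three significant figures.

d = 146 mm

σ_allow = σ_y/n = 852/3.5 = 243.4 MPa.
For a solid shaft σ_b = 32M/(πd³) and τ = 16T/(πd³), so the von Mises stress is σ' = (16/πd³)·√(4M²+3T²).
√(4M²+3T²) = √(4×(3.700×10^7)² + 3×(7.520×10^7)²) = 1.498×10^8 N·mm.
d³ = 16×1.498×10^8/(π×243.4) = 3.134×10^6 mm³.
d = 146.3 mm.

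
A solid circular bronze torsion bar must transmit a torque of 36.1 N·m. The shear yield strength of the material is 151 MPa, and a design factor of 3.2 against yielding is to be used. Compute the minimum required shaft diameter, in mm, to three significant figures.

d = 15.7 mm

Allowable shear stress τ_allow = 151/3.2 = 47.19 MPa.
For a solid shaft τ = 16T/(πd³), so d³ = 16T/(π τ_allow) = 16×36100/(π×47.19) = 3896 mm³.
d = (3896)^(1/3) = 15.74 mm.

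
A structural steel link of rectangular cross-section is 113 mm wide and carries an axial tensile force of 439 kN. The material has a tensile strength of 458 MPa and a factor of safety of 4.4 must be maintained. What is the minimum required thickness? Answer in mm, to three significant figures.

t = 37.3 mm

σ_allow = 458/4.4 = 104.1 MPa.
Required area A = F/σ_allow = 439000/104.1 = 4217 mm².
t = A/w = 4217/113 = 37.32 mm.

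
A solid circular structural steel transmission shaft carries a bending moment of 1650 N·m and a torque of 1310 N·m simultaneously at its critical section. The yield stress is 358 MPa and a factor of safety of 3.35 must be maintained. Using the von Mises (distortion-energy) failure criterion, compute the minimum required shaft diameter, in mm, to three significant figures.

σ_allow = σ_y/n = 358/3.35 = 106.9 MPa.
For a solid shaft σ_b = 32M/(πd³) and τ = 16T/(πd³), so the von Mises stress is σ' = (16/πd³)·√(4M²+3T²).
√(4M²+3T²) = √(4×(1.650×10^6)² + 3×(1.310×10^6)²) = 4.005×10^6 N·mm.
d³ = 16×4.005×10^6/(π×106.9) = 190900 mm³.
d = 57.58 mm.

d = 57.6 mm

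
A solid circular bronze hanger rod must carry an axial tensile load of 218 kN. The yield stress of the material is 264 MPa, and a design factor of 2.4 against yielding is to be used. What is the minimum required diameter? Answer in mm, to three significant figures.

d = 50.2 mm

Allowable stress σ_allow = 264/2.4 = 110.0 MPa.
Required area A = F/σ_allow = 218000/110.0 = 1982 mm².
A = πd²/4 → d = √(4A/π) = 50.23 mm.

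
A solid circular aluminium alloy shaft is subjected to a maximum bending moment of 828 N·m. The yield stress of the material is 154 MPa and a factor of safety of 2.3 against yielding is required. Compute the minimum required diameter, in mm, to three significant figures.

σ_allow = 154/2.3 = 66.96 MPa.
For a solid circular section σ = 32M/(πd³), so d³ = 32M/(π σ_allow) = 32×828000/(π×66.96) = 126000 mm³.
d = 50.13 mm.

d = 50.1 mm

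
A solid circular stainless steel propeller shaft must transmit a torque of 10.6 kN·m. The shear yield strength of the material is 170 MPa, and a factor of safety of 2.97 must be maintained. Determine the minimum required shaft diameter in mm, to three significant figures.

d = 98.1 mm

Allowable shear stress τ_allow = 170/2.97 = 57.24 MPa.
For a solid shaft τ = 16T/(πd³), so d³ = 16T/(π τ_allow) = 16×1.0600×10^7/(π×57.24) = 943200 mm³.
d = (943200)^(1/3) = 98.07 mm.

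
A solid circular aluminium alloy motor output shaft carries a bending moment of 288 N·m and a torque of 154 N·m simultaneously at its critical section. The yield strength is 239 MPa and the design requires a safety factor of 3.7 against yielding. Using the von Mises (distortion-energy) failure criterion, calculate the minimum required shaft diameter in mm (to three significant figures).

d = 36.9 mm

σ_allow = σ_y/n = 239/3.7 = 64.59 MPa.
For a solid shaft σ_b = 32M/(πd³) and τ = 16T/(πd³), so the von Mises stress is σ' = (16/πd³)·√(4M²+3T²).
√(4M²+3T²) = √(4×(288000)² + 3×(154000)²) = 634800 N·mm.
d³ = 16×634800/(π×64.59) = 50050 mm³.
d = 36.85 mm.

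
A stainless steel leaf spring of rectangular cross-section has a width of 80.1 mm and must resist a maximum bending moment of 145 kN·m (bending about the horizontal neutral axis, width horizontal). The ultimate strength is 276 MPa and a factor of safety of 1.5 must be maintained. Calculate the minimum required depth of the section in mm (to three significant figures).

σ_allow = 276/1.5 = 184.0 MPa.
For a rectangular section σ = 6M/(bh²), so h² = 6M/(b σ_allow) = 6×1.4500×10^8/(80.1×184.0) = 59030 mm².
h = 243.0 mm.

h = 243 mm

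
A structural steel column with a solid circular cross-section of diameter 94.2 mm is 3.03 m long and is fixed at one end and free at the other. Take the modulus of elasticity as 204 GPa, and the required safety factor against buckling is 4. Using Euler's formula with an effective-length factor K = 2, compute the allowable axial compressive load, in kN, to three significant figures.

I = πd⁴/64 = π×94.2⁴/64 = 3.865×10^6 mm⁴.
Effective length L_e = KL = 2×3.03 m = 6060 mm.
Euler critical load P_cr = π²EI/L_e² = π²×204000×3.865×10^6/6060² = 211900 N.
P_allow = P_cr/n = 211900/4 = 52980 N.

P_allow = 53.0 kN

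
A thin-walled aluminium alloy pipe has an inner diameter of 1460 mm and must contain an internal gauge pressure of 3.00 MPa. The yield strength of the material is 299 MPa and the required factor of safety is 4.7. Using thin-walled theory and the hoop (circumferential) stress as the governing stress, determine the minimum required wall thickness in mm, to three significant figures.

t = 34.4 mm

σ_allow = 299/4.7 = 63.62 MPa.
Hoop stress σ_h = pD/(2t), so t = pD/(2σ_allow) = 3.00×1460/(2×63.62) = 34.42 mm.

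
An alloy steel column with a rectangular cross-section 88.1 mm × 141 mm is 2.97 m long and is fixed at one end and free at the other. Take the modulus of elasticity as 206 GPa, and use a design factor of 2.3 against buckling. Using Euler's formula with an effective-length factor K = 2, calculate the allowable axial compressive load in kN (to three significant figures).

Buckling occurs about the weak axis: I_min = h·b³/12 = 141×88.1³/12 = 8.035×10^6 mm⁴ (b = 88.1 mm is the smaller dimension).
Effective length L_e = KL = 2×2.97 m = 5940 mm.
Euler critical load P_cr = π²EI/L_e² = π²×206000×8.035×10^6/5940² = 463000 N.
P_allow = P_cr/n = 463000/2.3 = 201300 N.

P_allow = 201 kN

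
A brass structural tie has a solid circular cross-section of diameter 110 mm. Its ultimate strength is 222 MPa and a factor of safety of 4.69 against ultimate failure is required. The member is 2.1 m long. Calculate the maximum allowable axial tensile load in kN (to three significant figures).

F_allow = 450 kN

σ_allow = 222/4.69 = 47.33 MPa.
A = πd²/4 = π×110²/4 = 9503 mm².
F_allow = σ_allow × A = 47.33×9503 = 449800 N.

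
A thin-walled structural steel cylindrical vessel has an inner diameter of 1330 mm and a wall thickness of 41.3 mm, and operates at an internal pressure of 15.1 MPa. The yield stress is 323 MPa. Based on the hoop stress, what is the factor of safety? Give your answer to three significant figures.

σ_h = pD/(2t) = 15.1×1330/(2×41.3) = 243.1 MPa.
n = 323/243.1 = 1.328.

n = 1.33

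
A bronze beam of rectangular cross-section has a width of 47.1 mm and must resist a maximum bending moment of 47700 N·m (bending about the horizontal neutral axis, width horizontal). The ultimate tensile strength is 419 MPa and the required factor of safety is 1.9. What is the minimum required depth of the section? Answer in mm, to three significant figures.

h = 166 mm

σ_allow = 419/1.9 = 220.5 MPa.
For a rectangular section σ = 6M/(bh²), so h² = 6M/(b σ_allow) = 6×4.7700×10^7/(47.1×220.5) = 27550 mm².
h = 166.0 mm.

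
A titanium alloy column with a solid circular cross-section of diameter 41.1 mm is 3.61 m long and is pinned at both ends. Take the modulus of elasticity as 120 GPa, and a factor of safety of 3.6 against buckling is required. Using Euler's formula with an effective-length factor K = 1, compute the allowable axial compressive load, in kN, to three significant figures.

P_allow = 3.54 kN

I = πd⁴/64 = π×41.1⁴/64 = 140100 mm⁴.
Effective length L_e = KL = 1×3.61 m = 3610 mm.
Euler critical load P_cr = π²EI/L_e² = π²×120000×140100/3610² = 12730 N.
P_allow = P_cr/n = 12730/3.6 = 3536 N.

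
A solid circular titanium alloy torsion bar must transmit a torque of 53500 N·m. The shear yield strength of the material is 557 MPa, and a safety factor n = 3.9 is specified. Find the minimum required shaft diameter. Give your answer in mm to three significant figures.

Allowable shear stress τ_allow = 557/3.9 = 142.8 MPa.
For a solid shaft τ = 16T/(πd³), so d³ = 16T/(π τ_allow) = 16×5.3500×10^7/(π×142.8) = 1.908×10^6 mm³.
d = (1.908×10^6)^(1/3) = 124.0 mm.

d = 124 mm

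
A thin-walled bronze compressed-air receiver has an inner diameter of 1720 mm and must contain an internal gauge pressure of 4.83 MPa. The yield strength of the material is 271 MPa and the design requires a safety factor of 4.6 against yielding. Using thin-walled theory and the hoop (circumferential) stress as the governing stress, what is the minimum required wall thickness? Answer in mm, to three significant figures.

σ_allow = 271/4.6 = 58.91 MPa.
Hoop stress σ_h = pD/(2t), so t = pD/(2σ_allow) = 4.83×1720/(2×58.91) = 70.51 mm.

t = 70.5 mm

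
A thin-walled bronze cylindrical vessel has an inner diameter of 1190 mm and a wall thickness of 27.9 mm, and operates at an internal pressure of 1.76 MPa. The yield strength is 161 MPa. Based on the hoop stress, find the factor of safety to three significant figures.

σ_h = pD/(2t) = 1.76×1190/(2×27.9) = 37.53 MPa.
n = 161/37.53 = 4.289.

n = 4.29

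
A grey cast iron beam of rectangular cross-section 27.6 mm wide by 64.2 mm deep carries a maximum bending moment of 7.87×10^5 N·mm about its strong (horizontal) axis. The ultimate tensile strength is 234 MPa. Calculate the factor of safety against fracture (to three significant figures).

n = 5.64

Section modulus S = bh²/6 = 27.6×64.2²/6 = 18960 mm³.
σ = M/S = 787000/18960 = 41.51 MPa.
n = 234/41.51 = 5.637.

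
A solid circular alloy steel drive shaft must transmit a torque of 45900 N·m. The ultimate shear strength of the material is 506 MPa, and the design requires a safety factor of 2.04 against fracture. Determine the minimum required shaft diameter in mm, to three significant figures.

d = 98.0 mm

Allowable shear stress τ_allow = 506/2.04 = 248.0 MPa.
For a solid shaft τ = 16T/(πd³), so d³ = 16T/(π τ_allow) = 16×4.5900×10^7/(π×248.0) = 942500 mm³.
d = (942500)^(1/3) = 98.04 mm.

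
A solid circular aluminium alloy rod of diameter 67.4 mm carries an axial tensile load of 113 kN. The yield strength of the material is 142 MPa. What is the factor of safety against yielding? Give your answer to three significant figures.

A = πd²/4 = 3568 mm².
σ = F/A = 113000/3568 = 31.67 MPa.
n = 142/31.67 = 4.484.

n = 4.48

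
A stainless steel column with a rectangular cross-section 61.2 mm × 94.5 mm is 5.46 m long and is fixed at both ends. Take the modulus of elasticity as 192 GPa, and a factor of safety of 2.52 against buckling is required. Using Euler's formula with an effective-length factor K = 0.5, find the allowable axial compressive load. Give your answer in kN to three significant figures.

Buckling occurs about the weak axis: I_min = h·b³/12 = 94.5×61.2³/12 = 1.805×10^6 mm⁴ (b = 61.2 mm is the smaller dimension).
Effective length L_e = KL = 0.5×5.46 m = 2730 mm.
Euler critical load P_cr = π²EI/L_e² = π²×192000×1.805×10^6/2730² = 459000 N.
P_allow = P_cr/n = 459000/2.52 = 182100 N.

P_allow = 182 kN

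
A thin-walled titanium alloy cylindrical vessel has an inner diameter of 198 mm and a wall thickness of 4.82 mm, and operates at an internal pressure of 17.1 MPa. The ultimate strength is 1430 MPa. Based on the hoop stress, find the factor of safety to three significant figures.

σ_h = pD/(2t) = 17.1×198/(2×4.82) = 351.2 MPa.
n = 1430/351.2 = 4.071.

n = 4.07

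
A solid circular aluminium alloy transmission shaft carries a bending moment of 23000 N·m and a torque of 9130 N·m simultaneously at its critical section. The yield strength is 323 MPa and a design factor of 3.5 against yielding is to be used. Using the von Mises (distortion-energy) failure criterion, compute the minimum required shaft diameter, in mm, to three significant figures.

σ_allow = σ_y/n = 323/3.5 = 92.29 MPa.
For a solid shaft σ_b = 32M/(πd³) and τ = 16T/(πd³), so the von Mises stress is σ' = (16/πd³)·√(4M²+3T²).
√(4M²+3T²) = √(4×(2.300×10^7)² + 3×(9.130×10^6)²) = 4.864×10^7 N·mm.
d³ = 16×4.864×10^7/(π×92.29) = 2.684×10^6 mm³.
d = 139.0 mm.

d = 139 mm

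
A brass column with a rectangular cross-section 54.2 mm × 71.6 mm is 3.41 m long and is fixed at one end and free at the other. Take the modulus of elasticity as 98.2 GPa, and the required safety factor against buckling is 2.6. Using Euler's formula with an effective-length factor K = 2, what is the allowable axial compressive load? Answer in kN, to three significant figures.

Buckling occurs about the weak axis: I_min = h·b³/12 = 71.6×54.2³/12 = 950000 mm⁴ (b = 54.2 mm is the smaller dimension).
Effective length L_e = KL = 2×3.41 m = 6820 mm.
Euler critical load P_cr = π²EI/L_e² = π²×98200×950000/6820² = 19800 N.
P_allow = P_cr/n = 19800/2.6 = 7614 N.

P_allow = 7.61 kN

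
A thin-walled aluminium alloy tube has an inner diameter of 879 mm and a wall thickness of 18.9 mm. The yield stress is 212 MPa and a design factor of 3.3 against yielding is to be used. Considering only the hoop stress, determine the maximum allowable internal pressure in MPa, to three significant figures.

p_allow = 2.76 MPa

σ_allow = 212/3.3 = 64.24 MPa.
σ_h = pD/(2t) → p_allow = 2σ_allow t/D = 2×64.24×18.9/879 = 2.763 MPa.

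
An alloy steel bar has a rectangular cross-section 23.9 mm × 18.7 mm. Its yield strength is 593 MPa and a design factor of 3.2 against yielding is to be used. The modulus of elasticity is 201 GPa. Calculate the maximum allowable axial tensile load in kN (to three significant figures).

σ_allow = 593/3.2 = 185.3 MPa.
A = 23.9×18.7 = 446.9 mm².
F_allow = σ_allow × A = 185.3×446.9 = 82820 N.

F_allow = 82.8 kN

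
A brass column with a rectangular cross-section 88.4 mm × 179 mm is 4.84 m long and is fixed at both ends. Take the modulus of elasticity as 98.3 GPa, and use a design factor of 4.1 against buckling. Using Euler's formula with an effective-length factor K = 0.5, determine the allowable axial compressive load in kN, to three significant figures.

P_allow = 416 kN

Buckling occurs about the weak axis: I_min = h·b³/12 = 179×88.4³/12 = 1.030×10^7 mm⁴ (b = 88.4 mm is the smaller dimension).
Effective length L_e = KL = 0.5×4.84 m = 2420 mm.
Euler critical load P_cr = π²EI/L_e² = π²×98300×1.030×10^7/2420² = 1.707×10^6 N.
P_allow = P_cr/n = 1.707×10^6/4.1 = 416400 N.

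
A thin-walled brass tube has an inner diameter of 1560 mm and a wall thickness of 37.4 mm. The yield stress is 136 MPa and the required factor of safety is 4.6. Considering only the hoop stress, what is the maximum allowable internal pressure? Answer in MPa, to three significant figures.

σ_allow = 136/4.6 = 29.57 MPa.
σ_h = pD/(2t) → p_allow = 2σ_allow t/D = 2×29.57×37.4/1560 = 1.418 MPa.

p_allow = 1.42 MPa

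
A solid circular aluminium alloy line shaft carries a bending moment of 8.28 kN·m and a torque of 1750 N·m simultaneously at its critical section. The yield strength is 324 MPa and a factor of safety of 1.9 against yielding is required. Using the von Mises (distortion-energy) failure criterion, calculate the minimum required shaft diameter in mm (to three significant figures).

σ_allow = σ_y/n = 324/1.9 = 170.5 MPa.
For a solid shaft σ_b = 32M/(πd³) and τ = 16T/(πd³), so the von Mises stress is σ' = (16/πd³)·√(4M²+3T²).
√(4M²+3T²) = √(4×(8.280×10^6)² + 3×(1.750×10^6)²) = 1.684×10^7 N·mm.
d³ = 16×1.684×10^7/(π×170.5) = 502800 mm³.
d = 79.52 mm.

d = 79.5 mm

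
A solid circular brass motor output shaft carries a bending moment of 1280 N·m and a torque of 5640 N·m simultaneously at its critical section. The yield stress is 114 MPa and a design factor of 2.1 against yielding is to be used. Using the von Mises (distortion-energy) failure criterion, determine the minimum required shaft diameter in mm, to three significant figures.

d = 98.2 mm

σ_allow = σ_y/n = 114/2.1 = 54.29 MPa.
For a solid shaft σ_b = 32M/(πd³) and τ = 16T/(πd³), so the von Mises stress is σ' = (16/πd³)·√(4M²+3T²).
√(4M²+3T²) = √(4×(1.280×10^6)² + 3×(5.640×10^6)²) = 1.010×10^7 N·mm.
d³ = 16×1.010×10^7/(π×54.29) = 947400 mm³.
d = 98.22 mm.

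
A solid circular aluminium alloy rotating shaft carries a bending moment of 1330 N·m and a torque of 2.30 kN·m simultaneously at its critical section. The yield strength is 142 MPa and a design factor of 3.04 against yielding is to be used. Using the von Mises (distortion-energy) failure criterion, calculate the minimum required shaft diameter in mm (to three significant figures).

σ_allow = σ_y/n = 142/3.04 = 46.71 MPa.
For a solid shaft σ_b = 32M/(πd³) and τ = 16T/(πd³), so the von Mises stress is σ' = (16/πd³)·√(4M²+3T²).
√(4M²+3T²) = √(4×(1.330×10^6)² + 3×(2.300×10^6)²) = 4.790×10^6 N·mm.
d³ = 16×4.790×10^6/(π×46.71) = 522300 mm³.
d = 80.53 mm.

d = 80.5 mm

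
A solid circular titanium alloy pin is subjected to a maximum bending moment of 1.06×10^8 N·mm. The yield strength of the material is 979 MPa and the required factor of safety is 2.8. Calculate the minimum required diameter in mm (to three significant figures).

σ_allow = 979/2.8 = 349.6 MPa.
For a solid circular section σ = 32M/(πd³), so d³ = 32M/(π σ_allow) = 32×1.0600×10^8/(π×349.6) = 3.088×10^6 mm³.
d = 145.6 mm.

d = 146 mm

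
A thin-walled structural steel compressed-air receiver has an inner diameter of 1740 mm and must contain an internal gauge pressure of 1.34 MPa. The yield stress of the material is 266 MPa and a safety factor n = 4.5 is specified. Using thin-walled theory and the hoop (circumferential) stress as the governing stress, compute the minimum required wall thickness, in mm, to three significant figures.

σ_allow = 266/4.5 = 59.11 MPa.
Hoop stress σ_h = pD/(2t), so t = pD/(2σ_allow) = 1.34×1740/(2×59.11) = 19.72 mm.

t = 19.7 mm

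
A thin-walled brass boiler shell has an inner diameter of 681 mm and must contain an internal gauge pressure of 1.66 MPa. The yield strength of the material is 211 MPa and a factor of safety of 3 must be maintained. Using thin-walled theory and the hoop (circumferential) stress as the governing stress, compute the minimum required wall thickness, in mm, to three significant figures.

σ_allow = 211/3 = 70.33 MPa.
Hoop stress σ_h = pD/(2t), so t = pD/(2σ_allow) = 1.66×681/(2×70.33) = 8.036 mm.

t = 8.04 mm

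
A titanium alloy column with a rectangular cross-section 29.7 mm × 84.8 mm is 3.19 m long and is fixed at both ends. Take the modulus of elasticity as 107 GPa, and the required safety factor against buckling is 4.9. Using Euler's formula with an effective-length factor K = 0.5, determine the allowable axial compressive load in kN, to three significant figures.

P_allow = 15.7 kN

Buckling occurs about the weak axis: I_min = h·b³/12 = 84.8×29.7³/12 = 185100 mm⁴ (b = 29.7 mm is the smaller dimension).
Effective length L_e = KL = 0.5×3.19 m = 1595 mm.
Euler critical load P_cr = π²EI/L_e² = π²×107000×185100/1595² = 76850 N.
P_allow = P_cr/n = 76850/4.9 = 15680 N.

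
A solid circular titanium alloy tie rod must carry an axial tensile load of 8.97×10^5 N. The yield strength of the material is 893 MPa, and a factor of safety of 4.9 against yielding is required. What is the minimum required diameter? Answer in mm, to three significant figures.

d = 79.2 mm

Allowable stress σ_allow = 893/4.9 = 182.2 MPa.
Required area A = F/σ_allow = 897000/182.2 = 4922 mm².
A = πd²/4 → d = √(4A/π) = 79.16 mm.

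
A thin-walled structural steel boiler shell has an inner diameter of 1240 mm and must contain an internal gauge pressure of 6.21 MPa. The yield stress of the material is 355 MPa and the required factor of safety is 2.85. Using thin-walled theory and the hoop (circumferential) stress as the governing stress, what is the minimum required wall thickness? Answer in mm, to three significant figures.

t = 30.9 mm

σ_allow = 355/2.85 = 124.6 MPa.
Hoop stress σ_h = pD/(2t), so t = pD/(2σ_allow) = 6.21×1240/(2×124.6) = 30.91 mm.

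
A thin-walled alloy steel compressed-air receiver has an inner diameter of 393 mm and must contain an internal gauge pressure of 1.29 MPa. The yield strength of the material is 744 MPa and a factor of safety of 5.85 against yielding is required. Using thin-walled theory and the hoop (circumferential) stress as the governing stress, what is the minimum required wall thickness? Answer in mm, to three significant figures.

t = 1.99 mm

σ_allow = 744/5.85 = 127.2 MPa.
Hoop stress σ_h = pD/(2t), so t = pD/(2σ_allow) = 1.29×393/(2×127.2) = 1.993 mm.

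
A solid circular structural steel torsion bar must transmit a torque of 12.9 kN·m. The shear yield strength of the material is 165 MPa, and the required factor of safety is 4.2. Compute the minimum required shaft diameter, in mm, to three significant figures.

Allowable shear stress τ_allow = 165/4.2 = 39.29 MPa.
For a solid shaft τ = 16T/(πd³), so d³ = 16T/(π τ_allow) = 16×1.2900×10^7/(π×39.29) = 1.672×10^6 mm³.
d = (1.672×10^6)^(1/3) = 118.7 mm.

d = 119 mm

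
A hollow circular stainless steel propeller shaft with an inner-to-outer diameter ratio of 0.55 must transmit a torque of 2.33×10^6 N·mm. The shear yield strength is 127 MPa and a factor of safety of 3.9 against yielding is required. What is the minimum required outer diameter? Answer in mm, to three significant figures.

d_o = 73.7 mm

τ_allow = 127/3.9 = 32.56 MPa.
For a hollow shaft τ = 16T/[πd_o³(1−k⁴)] with k = 0.55, so 1−k⁴ = 0.9085.
d_o³ = 16T/[π τ_allow (1−k⁴)] = 16×2330000/(π×32.56×0.9085) = 401100 mm³.
d_o = 73.75 mm.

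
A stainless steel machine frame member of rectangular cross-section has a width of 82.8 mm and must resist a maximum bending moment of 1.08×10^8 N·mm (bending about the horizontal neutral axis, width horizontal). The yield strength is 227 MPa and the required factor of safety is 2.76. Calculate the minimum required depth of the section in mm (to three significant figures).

h = 308 mm

σ_allow = 227/2.76 = 82.25 MPa.
For a rectangular section σ = 6M/(bh²), so h² = 6M/(b σ_allow) = 6×1.0800×10^8/(82.8×82.25) = 95150 mm².
h = 308.5 mm.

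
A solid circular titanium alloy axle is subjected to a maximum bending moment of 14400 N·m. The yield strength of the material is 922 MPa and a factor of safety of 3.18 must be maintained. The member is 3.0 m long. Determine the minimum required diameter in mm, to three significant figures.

σ_allow = 922/3.18 = 289.9 MPa.
For a solid circular section σ = 32M/(πd³), so d³ = 32M/(π σ_allow) = 32×1.4400×10^7/(π×289.9) = 505900 mm³.
d = 79.68 mm.

d = 79.7 mm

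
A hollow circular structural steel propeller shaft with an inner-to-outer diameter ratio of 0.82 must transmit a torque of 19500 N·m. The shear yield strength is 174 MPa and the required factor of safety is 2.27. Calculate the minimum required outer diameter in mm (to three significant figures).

τ_allow = 174/2.27 = 76.65 MPa.
For a hollow shaft τ = 16T/[πd_o³(1−k⁴)] with k = 0.82, so 1−k⁴ = 0.5479.
d_o³ = 16T/[π τ_allow (1−k⁴)] = 16×1.9500×10^7/(π×76.65×0.5479) = 2.365×10^6 mm³.
d_o = 133.2 mm.

d_o = 133 mm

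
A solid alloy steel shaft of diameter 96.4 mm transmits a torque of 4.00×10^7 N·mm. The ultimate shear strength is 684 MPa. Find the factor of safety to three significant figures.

τ = 16T/(πd³) = 16×4.0000×10^7/(π×96.4³) = 227.4 MPa.
n = τ_limit/τ = 684/227.4 = 3.008.

n = 3.01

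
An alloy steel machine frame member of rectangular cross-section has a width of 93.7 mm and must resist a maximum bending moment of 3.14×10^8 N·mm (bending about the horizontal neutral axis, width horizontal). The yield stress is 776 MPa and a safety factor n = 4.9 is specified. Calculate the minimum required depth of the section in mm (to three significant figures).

h = 356 mm

σ_allow = 776/4.9 = 158.4 MPa.
For a rectangular section σ = 6M/(bh²), so h² = 6M/(b σ_allow) = 6×3.1400×10^8/(93.7×158.4) = 127000 mm².
h = 356.3 mm.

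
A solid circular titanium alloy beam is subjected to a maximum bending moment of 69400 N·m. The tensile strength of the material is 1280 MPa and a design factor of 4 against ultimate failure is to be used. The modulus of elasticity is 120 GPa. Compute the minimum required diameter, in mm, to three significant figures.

σ_allow = 1280/4 = 320.0 MPa.
For a solid circular section σ = 32M/(πd³), so d³ = 32M/(π σ_allow) = 32×6.9400×10^7/(π×320.0) = 2.209×10^6 mm³.
d = 130.2 mm.

d = 130 mm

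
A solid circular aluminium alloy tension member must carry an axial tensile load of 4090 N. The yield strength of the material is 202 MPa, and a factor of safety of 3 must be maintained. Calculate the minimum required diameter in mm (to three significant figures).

d = 8.79 mm

Allowable stress σ_allow = 202/3 = 67.33 MPa.
Required area A = F/σ_allow = 4090.0/67.33 = 60.74 mm².
A = πd²/4 → d = √(4A/π) = 8.794 mm.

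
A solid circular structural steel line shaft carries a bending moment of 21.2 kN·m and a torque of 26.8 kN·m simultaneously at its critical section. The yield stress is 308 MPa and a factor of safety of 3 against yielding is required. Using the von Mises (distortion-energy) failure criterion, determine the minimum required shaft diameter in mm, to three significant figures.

σ_allow = σ_y/n = 308/3 = 102.7 MPa.
For a solid shaft σ_b = 32M/(πd³) and τ = 16T/(πd³), so the von Mises stress is σ' = (16/πd³)·√(4M²+3T²).
√(4M²+3T²) = √(4×(2.120×10^7)² + 3×(2.680×10^7)²) = 6.287×10^7 N·mm.
d³ = 16×6.287×10^7/(π×102.7) = 3.119×10^6 mm³.
d = 146.1 mm.

d = 146 mm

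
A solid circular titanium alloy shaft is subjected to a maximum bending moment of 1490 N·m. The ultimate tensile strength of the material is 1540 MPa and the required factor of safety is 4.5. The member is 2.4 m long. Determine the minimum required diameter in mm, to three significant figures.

d = 35.4 mm

σ_allow = 1540/4.5 = 342.2 MPa.
For a solid circular section σ = 32M/(πd³), so d³ = 32M/(π σ_allow) = 32×1490000/(π×342.2) = 44350 mm³.
d = 35.40 mm.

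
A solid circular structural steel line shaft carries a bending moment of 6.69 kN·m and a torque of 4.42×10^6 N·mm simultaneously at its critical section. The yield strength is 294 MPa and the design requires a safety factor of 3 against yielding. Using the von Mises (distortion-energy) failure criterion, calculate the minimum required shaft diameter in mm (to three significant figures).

d = 92.9 mm

σ_allow = σ_y/n = 294/3 = 98.00 MPa.
For a solid shaft σ_b = 32M/(πd³) and τ = 16T/(πd³), so the von Mises stress is σ' = (16/πd³)·√(4M²+3T²).
√(4M²+3T²) = √(4×(6.690×10^6)² + 3×(4.420×10^6)²) = 1.542×10^7 N·mm.
d³ = 16×1.542×10^7/(π×98.00) = 801100 mm³.
d = 92.88 mm.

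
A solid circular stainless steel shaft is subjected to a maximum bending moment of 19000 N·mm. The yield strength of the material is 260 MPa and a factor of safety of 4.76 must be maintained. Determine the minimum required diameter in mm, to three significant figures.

d = 15.2 mm

σ_allow = 260/4.76 = 54.62 MPa.
For a solid circular section σ = 32M/(πd³), so d³ = 32M/(π σ_allow) = 32×19000/(π×54.62) = 3543 mm³.
d = 15.25 mm.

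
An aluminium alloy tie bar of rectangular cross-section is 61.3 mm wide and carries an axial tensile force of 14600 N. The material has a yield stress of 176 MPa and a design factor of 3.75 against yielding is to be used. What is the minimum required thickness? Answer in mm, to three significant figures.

σ_allow = 176/3.75 = 46.93 MPa.
Required area A = F/σ_allow = 14600/46.93 = 311.1 mm².
t = A/w = 311.1/61.3 = 5.075 mm.

t = 5.07 mm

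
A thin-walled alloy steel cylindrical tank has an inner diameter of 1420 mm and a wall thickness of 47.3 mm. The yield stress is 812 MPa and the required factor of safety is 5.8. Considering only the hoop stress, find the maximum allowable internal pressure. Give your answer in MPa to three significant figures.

σ_allow = 812/5.8 = 140.0 MPa.
σ_h = pD/(2t) → p_allow = 2σ_allow t/D = 2×140.0×47.3/1420 = 9.327 MPa.

p_allow = 9.33 MPa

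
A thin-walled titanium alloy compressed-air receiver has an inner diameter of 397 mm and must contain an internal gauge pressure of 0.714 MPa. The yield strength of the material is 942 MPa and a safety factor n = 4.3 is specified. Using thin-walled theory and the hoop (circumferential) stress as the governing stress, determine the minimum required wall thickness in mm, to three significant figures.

t = 0.647 mm

σ_allow = 942/4.3 = 219.1 MPa.
Hoop stress σ_h = pD/(2t), so t = pD/(2σ_allow) = 0.714×397/(2×219.1) = 0.6470 mm.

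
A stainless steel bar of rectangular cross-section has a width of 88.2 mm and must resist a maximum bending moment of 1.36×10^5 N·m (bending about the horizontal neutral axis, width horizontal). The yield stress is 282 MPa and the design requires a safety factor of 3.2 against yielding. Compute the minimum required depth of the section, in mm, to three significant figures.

h = 324 mm

σ_allow = 282/3.2 = 88.12 MPa.
For a rectangular section σ = 6M/(bh²), so h² = 6M/(b σ_allow) = 6×1.3600×10^8/(88.2×88.12) = 105000 mm².
h = 324.0 mm.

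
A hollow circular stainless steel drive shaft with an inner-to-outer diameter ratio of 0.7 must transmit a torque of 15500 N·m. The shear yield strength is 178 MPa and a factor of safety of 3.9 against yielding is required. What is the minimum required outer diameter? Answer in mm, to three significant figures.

τ_allow = 178/3.9 = 45.64 MPa.
For a hollow shaft τ = 16T/[πd_o³(1−k⁴)] with k = 0.7, so 1−k⁴ = 0.7599.
d_o³ = 16T/[π τ_allow (1−k⁴)] = 16×1.5500×10^7/(π×45.64×0.7599) = 2.276×10^6 mm³.
d_o = 131.5 mm.

d_o = 132 mm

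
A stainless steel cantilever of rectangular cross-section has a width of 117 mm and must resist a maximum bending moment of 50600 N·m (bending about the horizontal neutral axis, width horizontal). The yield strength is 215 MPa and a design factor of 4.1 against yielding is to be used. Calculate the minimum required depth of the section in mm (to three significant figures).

σ_allow = 215/4.1 = 52.44 MPa.
For a rectangular section σ = 6M/(bh²), so h² = 6M/(b σ_allow) = 6×5.0600×10^7/(117×52.44) = 49480 mm².
h = 222.4 mm.

h = 222 mm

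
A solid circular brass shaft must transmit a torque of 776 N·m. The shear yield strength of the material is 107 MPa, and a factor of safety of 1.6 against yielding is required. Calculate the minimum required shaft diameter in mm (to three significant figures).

Allowable shear stress τ_allow = 107/1.6 = 66.88 MPa.
For a solid shaft τ = 16T/(πd³), so d³ = 16T/(π τ_allow) = 16×776000/(π×66.88) = 59100 mm³.
d = (59100)^(1/3) = 38.95 mm.

d = 39.0 mm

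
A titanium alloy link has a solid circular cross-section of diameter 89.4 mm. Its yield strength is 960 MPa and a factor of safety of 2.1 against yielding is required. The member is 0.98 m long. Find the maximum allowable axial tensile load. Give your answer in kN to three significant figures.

F_allow = 2870 kN

σ_allow = 960/2.1 = 457.1 MPa.
A = πd²/4 = π×89.4²/4 = 6277 mm².
F_allow = σ_allow × A = 457.1×6277 = 2.870×10^6 N.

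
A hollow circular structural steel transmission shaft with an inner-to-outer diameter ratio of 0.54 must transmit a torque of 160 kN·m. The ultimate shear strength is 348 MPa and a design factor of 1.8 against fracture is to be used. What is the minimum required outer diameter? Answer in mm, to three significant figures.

τ_allow = 348/1.8 = 193.3 MPa.
For a hollow shaft τ = 16T/[πd_o³(1−k⁴)] with k = 0.54, so 1−k⁴ = 0.9150.
d_o³ = 16T/[π τ_allow (1−k⁴)] = 16×1.6000×10^8/(π×193.3×0.9150) = 4.607×10^6 mm³.
d_o = 166.4 mm.

d_o = 166 mm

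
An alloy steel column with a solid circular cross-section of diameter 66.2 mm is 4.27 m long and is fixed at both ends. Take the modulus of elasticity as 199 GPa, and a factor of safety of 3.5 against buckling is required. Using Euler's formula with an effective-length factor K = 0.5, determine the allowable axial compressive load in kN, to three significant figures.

P_allow = 116 kN

I = πd⁴/64 = π×66.2⁴/64 = 942800 mm⁴.
Effective length L_e = KL = 0.5×4.27 m = 2135 mm.
Euler critical load P_cr = π²EI/L_e² = π²×199000×942800/2135² = 406200 N.
P_allow = P_cr/n = 406200/3.5 = 116100 N.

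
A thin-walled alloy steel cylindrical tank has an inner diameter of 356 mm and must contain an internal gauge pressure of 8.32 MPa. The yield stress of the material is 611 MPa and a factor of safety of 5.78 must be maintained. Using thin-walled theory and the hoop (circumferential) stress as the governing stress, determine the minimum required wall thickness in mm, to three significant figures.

t = 14.0 mm

σ_allow = 611/5.78 = 105.7 MPa.
Hoop stress σ_h = pD/(2t), so t = pD/(2σ_allow) = 8.32×356/(2×105.7) = 14.01 mm.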